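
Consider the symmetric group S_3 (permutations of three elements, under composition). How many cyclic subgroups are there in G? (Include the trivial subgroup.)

A cyclic subgroup of order d is generated by each of its φ(d) elements of order d, so the cyclic subgroups of order d number (#elements of order d)/φ(d).
Cyclic subgroups by order — order 1: 1; order 2: 3; order 3: 1.
Total: 5.

5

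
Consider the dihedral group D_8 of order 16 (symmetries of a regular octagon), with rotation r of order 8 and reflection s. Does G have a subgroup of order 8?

Yes

8 | 16. A subgroup of order 8 is {e, r, r^2, r^3, r^4, r^5, r^6, r^7}.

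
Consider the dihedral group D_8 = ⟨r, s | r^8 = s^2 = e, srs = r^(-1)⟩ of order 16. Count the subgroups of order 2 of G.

|G| = 16 and 2 | 16, so subgroups of order 2 are possible by Lagrange.
The subgroups of order 2 are: {e, r^2s}; {e, r^3s}; {e, r^4}; {e, r^4s}; … (9 in all).
So G has 9 subgroups of order 2.

9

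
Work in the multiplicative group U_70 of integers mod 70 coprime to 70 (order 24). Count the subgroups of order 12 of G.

3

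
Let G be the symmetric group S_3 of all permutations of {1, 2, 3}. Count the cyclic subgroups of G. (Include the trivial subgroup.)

Group the elements of G by the cyclic subgroup they generate; each cyclic subgroup of order d accounts for φ(d) elements.
Cyclic subgroups by order — order 1: 1; order 2: 3; order 3: 1.
Total: 5.

5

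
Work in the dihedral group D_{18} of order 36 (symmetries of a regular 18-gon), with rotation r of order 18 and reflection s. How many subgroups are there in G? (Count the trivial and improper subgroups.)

45

|G| = 36, so by Lagrange every subgroup order divides 36. Divisors: 1, 2, 3, 4, 6, 9, 12, 18, 36.
Subgroups by order — order 1: 1; order 2: 19; order 3: 1; order 4: 9; order 6: 7; order 9: 1; order 12: 3; order 18: 3; order 36: 1.
Total: 1 + 19 + 1 + 9 + 7 + 1 + 3 + 3 + 1 = 45.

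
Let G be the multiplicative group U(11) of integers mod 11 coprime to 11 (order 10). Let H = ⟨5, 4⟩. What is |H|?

5

|⟨5⟩| = 5 and |⟨4⟩| = 5, so |H| is a multiple of lcm(5, 5) = 5 and divides |G| = 10.
Closing under the operation: H = {1, 3, 4, 5, 9}, so |H| = 5.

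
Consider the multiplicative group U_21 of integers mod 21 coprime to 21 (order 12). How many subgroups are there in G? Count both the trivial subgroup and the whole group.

10

|G| = 12, so by Lagrange every subgroup order divides 12. Divisors: 1, 2, 3, 4, 6, 12.
Subgroups by order — order 1: 1; order 2: 3; order 3: 1; order 4: 1; order 6: 3; order 12: 1.
Total: 1 + 3 + 1 + 1 + 3 + 1 = 10.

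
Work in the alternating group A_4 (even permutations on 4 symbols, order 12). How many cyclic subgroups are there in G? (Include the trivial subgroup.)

A cyclic subgroup of order d is generated by each of its φ(d) elements of order d, so the cyclic subgroups of order d number (#elements of order d)/φ(d).
Cyclic subgroups by order — order 1: 1; order 2: 3; order 3: 4.
Total: 8.

8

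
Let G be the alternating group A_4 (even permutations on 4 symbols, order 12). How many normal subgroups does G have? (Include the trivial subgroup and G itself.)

G has 10 subgroups. Checking conjugation-invariance by order — order 1: 1/1 normal; order 2: 0/3 normal; order 3: 0/4 normal; order 4: 1/1 normal; order 12: 1/1 normal.
Total normal subgroups: 3.

3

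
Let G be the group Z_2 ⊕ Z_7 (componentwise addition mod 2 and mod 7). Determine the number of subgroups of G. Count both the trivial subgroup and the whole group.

|G| = 14, so by Lagrange every subgroup order divides 14. Divisors: 1, 2, 7, 14.
Subgroups by order — order 1: 1; order 2: 1; order 7: 1; order 14: 1.
Total: 1 + 1 + 1 + 1 = 4.

4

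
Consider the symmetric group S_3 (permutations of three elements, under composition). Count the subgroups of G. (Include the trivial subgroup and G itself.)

|G| = 6, so by Lagrange every subgroup order divides 6. Divisors: 1, 2, 3, 6.
Subgroups by order — order 1: 1; order 2: 3; order 3: 1; order 6: 1.
Total: 1 + 3 + 1 + 1 = 6.

6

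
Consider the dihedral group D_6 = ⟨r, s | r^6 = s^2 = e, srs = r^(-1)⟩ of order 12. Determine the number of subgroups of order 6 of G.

|G| = 12 and 6 | 12, so subgroups of order 6 are possible by Lagrange.
The subgroups of order 6 are: {e, r, r^2, r^3, r^4, r^5}; {e, r^2, r^4, s, r^2s, r^4s}; {e, r^2, r^4, rs, r^3s, r^5s}.
So G has 3 subgroups of order 6.

3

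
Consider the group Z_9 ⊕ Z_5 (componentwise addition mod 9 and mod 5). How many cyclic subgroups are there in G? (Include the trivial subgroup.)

6

Group the elements of G by the cyclic subgroup they generate; each cyclic subgroup of order d accounts for φ(d) elements.
Cyclic subgroups by order — order 1: 1; order 3: 1; order 5: 1; order 9: 1; order 15: 1; order 45: 1.
Total: 6.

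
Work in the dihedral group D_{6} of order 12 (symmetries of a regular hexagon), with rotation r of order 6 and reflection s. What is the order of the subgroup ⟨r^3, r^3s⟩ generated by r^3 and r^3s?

4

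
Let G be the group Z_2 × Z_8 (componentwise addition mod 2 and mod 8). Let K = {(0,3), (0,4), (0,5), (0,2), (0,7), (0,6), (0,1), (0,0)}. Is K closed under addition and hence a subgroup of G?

|K| = 8 divides |G| = 16, consistent with Lagrange.
K contains the identity, every element's inverse is in K, and K is closed under +: it is a subgroup.
In fact K = ⟨(0,1)⟩.

Yes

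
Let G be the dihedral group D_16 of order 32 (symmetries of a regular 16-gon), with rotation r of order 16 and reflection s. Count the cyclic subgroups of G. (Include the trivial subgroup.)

21

A cyclic subgroup of order d is generated by each of its φ(d) elements of order d, so the cyclic subgroups of order d number (#elements of order d)/φ(d).
Cyclic subgroups by order — order 1: 1; order 2: 17; order 4: 1; order 8: 1; order 16: 1.
Total: 21.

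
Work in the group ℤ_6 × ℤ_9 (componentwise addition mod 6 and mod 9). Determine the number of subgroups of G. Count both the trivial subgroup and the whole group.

|G| = 54, so by Lagrange every subgroup order divides 54. Divisors: 1, 2, 3, 6, 9, 18, 27, 54.
Subgroups by order — order 1: 1; order 2: 1; order 3: 4; order 6: 4; order 9: 4; order 18: 4; order 27: 1; order 54: 1.
Total: 1 + 1 + 4 + 4 + 4 + 4 + 1 + 1 = 20.

20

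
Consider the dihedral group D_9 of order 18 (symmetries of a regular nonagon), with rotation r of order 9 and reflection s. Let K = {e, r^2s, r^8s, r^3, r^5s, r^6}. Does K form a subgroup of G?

|K| = 6 divides |G| = 18, consistent with Lagrange.
K contains the identity, every element's inverse is in K, and K is closed under ·: it is a subgroup.

Yes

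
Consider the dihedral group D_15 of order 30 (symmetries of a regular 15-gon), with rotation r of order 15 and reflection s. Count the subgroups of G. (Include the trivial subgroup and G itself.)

|G| = 30, so by Lagrange every subgroup order divides 30. Divisors: 1, 2, 3, 5, 6, 10, 15, 30.
Subgroups by order — order 1: 1; order 2: 15; order 3: 1; order 5: 1; order 6: 5; order 10: 3; order 15: 1; order 30: 1.
Total: 1 + 15 + 1 + 1 + 5 + 3 + 1 + 1 = 28.

28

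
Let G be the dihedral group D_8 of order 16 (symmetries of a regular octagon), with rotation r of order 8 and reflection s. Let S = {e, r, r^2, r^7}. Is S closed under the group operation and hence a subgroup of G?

r^2 ∈ S but its inverse r^6 ∉ S, so S is not a subgroup.

No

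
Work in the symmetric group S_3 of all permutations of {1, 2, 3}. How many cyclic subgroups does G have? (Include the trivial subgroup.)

5

A cyclic subgroup of order d is generated by each of its φ(d) elements of order d, so the cyclic subgroups of order d number (#elements of order d)/φ(d).
Cyclic subgroups by order — order 1: 1; order 2: 3; order 3: 1.
Total: 5.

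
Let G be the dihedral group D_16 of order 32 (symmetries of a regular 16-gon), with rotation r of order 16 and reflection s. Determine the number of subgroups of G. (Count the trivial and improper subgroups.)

36

|G| = 32, so by Lagrange every subgroup order divides 32. Divisors: 1, 2, 4, 8, 16, 32.
Subgroups by order — order 1: 1; order 2: 17; order 4: 9; order 8: 5; order 16: 3; order 32: 1.
Total: 1 + 17 + 9 + 5 + 3 + 1 = 36.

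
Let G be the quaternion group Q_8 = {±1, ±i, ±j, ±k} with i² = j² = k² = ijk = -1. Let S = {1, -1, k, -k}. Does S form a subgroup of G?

Yes

|S| = 4 divides |G| = 8, consistent with Lagrange.
S contains the identity, every element's inverse is in S, and S is closed under ·: it is a subgroup.
In fact S = ⟨-k⟩.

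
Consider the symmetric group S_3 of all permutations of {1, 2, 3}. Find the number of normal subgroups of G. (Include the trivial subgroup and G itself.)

3

G has 6 subgroups. Checking conjugation-invariance by order — order 1: 1/1 normal; order 2: 0/3 normal; order 3: 1/1 normal; order 6: 1/1 normal.
Total normal subgroups: 3.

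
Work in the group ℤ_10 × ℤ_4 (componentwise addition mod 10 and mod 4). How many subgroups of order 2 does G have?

|G| = 40 and 2 | 40, so subgroups of order 2 are possible by Lagrange.
The subgroups of order 2 are: {(0,0), (0,2)}; {(0,0), (5,0)}; {(0,0), (5,2)}.
So G has 3 subgroups of order 2.

3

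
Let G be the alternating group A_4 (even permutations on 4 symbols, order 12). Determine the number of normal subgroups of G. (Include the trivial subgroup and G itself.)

3

G has 10 subgroups. Checking conjugation-invariance by order — order 1: 1/1 normal; order 2: 0/3 normal; order 3: 0/4 normal; order 4: 1/1 normal; order 12: 1/1 normal.
Total normal subgroups: 3.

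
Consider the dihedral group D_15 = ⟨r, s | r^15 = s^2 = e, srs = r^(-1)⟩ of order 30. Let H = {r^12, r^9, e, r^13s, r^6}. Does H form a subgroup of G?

No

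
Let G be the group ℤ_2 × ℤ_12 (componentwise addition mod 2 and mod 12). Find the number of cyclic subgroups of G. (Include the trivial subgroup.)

A cyclic subgroup of order d is generated by each of its φ(d) elements of order d, so the cyclic subgroups of order d number (#elements of order d)/φ(d).
Cyclic subgroups by order — order 1: 1; order 2: 3; order 3: 1; order 4: 2; order 6: 3; order 12: 2.
Total: 12.

12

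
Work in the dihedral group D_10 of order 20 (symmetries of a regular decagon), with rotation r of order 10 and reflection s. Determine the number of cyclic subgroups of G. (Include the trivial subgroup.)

14

A cyclic subgroup of order d is generated by each of its φ(d) elements of order d, so the cyclic subgroups of order d number (#elements of order d)/φ(d).
Cyclic subgroups by order — order 1: 1; order 2: 11; order 5: 1; order 10: 1.
Total: 14.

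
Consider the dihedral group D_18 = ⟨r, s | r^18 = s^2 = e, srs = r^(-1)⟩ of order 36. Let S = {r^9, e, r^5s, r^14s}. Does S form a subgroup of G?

Yes

|S| = 4 divides |G| = 36, consistent with Lagrange.
S contains the identity, every element's inverse is in S, and S is closed under ·: it is a subgroup.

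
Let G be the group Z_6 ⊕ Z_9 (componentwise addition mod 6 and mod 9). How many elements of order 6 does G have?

An element (a,b) has order lcm(ord(a), ord(b)); count pairs with lcm equal to 6.
Enumerating gives 8 such elements.

8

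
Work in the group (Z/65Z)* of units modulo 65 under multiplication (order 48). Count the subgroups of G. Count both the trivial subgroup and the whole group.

|G| = 48, so by Lagrange every subgroup order divides 48. Divisors: 1, 2, 3, 4, 6, 8, 12, 16, 24, 48.
Subgroups by order — order 1: 1; order 2: 3; order 3: 1; order 4: 7; order 6: 3; order 8: 3; order 12: 7; order 16: 1; order 24: 3; order 48: 1.
Total: 1 + 3 + 1 + 7 + 3 + 3 + 7 + 1 + 3 + 1 = 30.

30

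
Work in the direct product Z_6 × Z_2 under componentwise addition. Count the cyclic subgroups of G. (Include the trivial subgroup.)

Group the elements of G by the cyclic subgroup they generate; each cyclic subgroup of order d accounts for φ(d) elements.
Cyclic subgroups by order — order 1: 1; order 2: 3; order 3: 1; order 6: 3.
Total: 8.

8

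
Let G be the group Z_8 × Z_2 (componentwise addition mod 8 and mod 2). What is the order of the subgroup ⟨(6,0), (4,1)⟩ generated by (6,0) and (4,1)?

|⟨(6,0)⟩| = 4 and |⟨(4,1)⟩| = 2, so |H| is a multiple of lcm(4, 2) = 4 and divides |G| = 16.
Closing under the operation: H = {(0,0), (0,1), (2,0), (2,1), (4,0), (4,1), (6,0), (6,1)}, so |H| = 8.

8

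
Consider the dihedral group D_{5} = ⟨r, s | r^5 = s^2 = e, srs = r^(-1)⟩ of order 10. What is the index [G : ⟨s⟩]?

5

|⟨s⟩| = 2 and |G| = 10.
By Lagrange, [G : H] = |G|/|H| = 10/2 = 5.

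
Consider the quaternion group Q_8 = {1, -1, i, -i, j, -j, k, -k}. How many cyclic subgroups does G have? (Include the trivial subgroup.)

Group the elements of G by the cyclic subgroup they generate; each cyclic subgroup of order d accounts for φ(d) elements.
Cyclic subgroups by order — order 1: 1; order 2: 1; order 4: 3.
Total: 5.

5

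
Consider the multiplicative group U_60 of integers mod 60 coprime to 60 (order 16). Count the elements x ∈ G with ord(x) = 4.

8

The elements of order 4 are: 7, 13, 17, 23, 37, 43, 47, 53.
That's 8.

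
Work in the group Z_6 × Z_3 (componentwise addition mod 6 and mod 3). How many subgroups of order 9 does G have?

1

|G| = 18 and 9 | 18, so subgroups of order 9 are possible by Lagrange.
The subgroups of order 9 are: {(0,0), (0,1), (0,2), (2,0), (2,1), (2,2), (4,0), (4,1), (4,2)}.
So G has 1 subgroup of order 9.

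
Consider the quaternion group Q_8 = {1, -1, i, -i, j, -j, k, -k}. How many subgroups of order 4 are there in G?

|G| = 8 and 4 | 8, so subgroups of order 4 are possible by Lagrange.
The subgroups of order 4 are: {1, -1, i, -i}; {1, -1, j, -j}; {1, -1, k, -k}.
So G has 3 subgroups of order 4.

3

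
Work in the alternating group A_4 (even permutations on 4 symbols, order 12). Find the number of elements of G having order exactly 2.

The elements of order 2 are: (1 2)(3 4), (1 3)(2 4), (1 4)(2 3).
That's 3.

3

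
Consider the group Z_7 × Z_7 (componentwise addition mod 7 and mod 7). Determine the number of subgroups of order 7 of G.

8

|G| = 49 and 7 | 49, so subgroups of order 7 are possible by Lagrange.
The subgroups of order 7 are: {(0,0), (0,1), (0,2), (0,3), (0,4), (0,5), (0,6)}; {(0,0), (1,0), (2,0), (3,0), (4,0), (5,0), (6,0)}; {(0,0), (1,1), (2,2), (3,3), (4,4), (5,5), (6,6)}; {(0,0), (1,2), (2,4), (3,6), (4,1), (5,3), (6,5)}; … (8 in all).
So G has 8 subgroups of order 7.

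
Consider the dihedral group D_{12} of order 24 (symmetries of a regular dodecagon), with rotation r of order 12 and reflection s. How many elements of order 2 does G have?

13

Enumerating element orders in G gives 13 elements of order 2.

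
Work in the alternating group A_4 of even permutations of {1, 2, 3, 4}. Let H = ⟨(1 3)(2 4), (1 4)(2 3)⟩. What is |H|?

|⟨(1 3)(2 4)⟩| = 2 and |⟨(1 4)(2 3)⟩| = 2, so |H| is a multiple of lcm(2, 2) = 2 and divides |G| = 12.
Closing under the operation: H = {e, (1 2)(3 4), (1 3)(2 4), (1 4)(2 3)}, so |H| = 4.

4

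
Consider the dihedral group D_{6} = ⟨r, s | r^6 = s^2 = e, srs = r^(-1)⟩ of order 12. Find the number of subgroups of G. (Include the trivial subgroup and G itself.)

16

|G| = 12, so by Lagrange every subgroup order divides 12. Divisors: 1, 2, 3, 4, 6, 12.
Subgroups by order — order 1: 1; order 2: 7; order 3: 1; order 4: 3; order 6: 3; order 12: 1.
Total: 1 + 7 + 1 + 3 + 3 + 1 = 16.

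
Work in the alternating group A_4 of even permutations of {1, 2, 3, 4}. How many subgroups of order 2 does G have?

3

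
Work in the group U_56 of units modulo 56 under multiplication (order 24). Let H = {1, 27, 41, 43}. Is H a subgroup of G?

|H| = 4 divides |G| = 24, consistent with Lagrange.
H contains the identity, every element's inverse is in H, and H is closed under ·: it is a subgroup.

Yes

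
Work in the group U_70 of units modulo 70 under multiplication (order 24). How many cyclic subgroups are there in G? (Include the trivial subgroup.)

Each element a generates a cyclic subgroup ⟨a⟩; distinct elements may generate the same one (a cyclic group of order d has φ(d) generators).
Cyclic subgroups by order — order 1: 1; order 2: 3; order 3: 1; order 4: 2; order 6: 3; order 12: 2.
Total: 12.

12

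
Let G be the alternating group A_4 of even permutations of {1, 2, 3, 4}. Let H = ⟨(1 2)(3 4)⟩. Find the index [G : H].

6

|⟨(1 2)(3 4)⟩| = 2 and |G| = 12.
By Lagrange, [G : H] = |G|/|H| = 12/2 = 6.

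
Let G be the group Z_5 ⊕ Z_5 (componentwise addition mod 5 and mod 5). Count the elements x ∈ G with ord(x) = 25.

0

An element (a,b) has order lcm(ord(a), ord(b)); count pairs with lcm equal to 25.
Enumerating gives 0 such elements.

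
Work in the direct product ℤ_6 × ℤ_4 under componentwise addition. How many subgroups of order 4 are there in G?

3

|G| = 24 and 4 | 24, so subgroups of order 4 are possible by Lagrange.
The subgroups of order 4 are: {(0,0), (0,1), (0,2), (0,3)}; {(0,0), (0,2), (3,0), (3,2)}; {(0,0), (0,2), (3,1), (3,3)}.
So G has 3 subgroups of order 4.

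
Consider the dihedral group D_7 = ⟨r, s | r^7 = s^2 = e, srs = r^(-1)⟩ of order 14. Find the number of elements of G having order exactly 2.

7

The elements of order 2 are: s, rs, r^2s, r^3s, r^4s, r^5s, r^6s.
That's 7.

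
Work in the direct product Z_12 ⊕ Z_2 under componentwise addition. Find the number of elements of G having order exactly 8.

0

An element (a,b) has order lcm(ord(a), ord(b)); count pairs with lcm equal to 8.
Enumerating gives 0 such elements.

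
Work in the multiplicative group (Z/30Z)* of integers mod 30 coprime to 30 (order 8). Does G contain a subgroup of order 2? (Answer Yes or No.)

Yes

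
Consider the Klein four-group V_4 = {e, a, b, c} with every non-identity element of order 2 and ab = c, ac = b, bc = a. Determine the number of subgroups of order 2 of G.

|G| = 4 and 2 | 4, so subgroups of order 2 are possible by Lagrange.
The subgroups of order 2 are: {e, a}; {e, b}; {e, c}.
So G has 3 subgroups of order 2.

3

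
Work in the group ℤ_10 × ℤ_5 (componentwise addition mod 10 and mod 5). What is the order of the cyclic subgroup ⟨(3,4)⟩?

The order of (3,4) in Z_10 × Z_5 is lcm(ord(3) in Z_10, ord(4) in Z_5).
ord(3) = 10 and ord(4) = 5, so |⟨(3,4)⟩| = lcm(10, 5) = 10.

10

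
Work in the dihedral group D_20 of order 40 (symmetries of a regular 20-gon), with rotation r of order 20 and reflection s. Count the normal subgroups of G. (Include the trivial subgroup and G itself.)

9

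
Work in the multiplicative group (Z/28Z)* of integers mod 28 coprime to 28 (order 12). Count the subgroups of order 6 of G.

|G| = 12 and 6 | 12, so subgroups of order 6 are possible by Lagrange.
The subgroups of order 6 are: {1, 9, 11, 15, 23, 25}; {1, 5, 9, 13, 17, 25}; {1, 3, 9, 19, 25, 27}.
So G has 3 subgroups of order 6.

3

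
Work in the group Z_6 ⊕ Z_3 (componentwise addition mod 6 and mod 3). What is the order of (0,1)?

The order of (0,1) in Z_6 × Z_3 is lcm(ord(0) in Z_6, ord(1) in Z_3).
ord(0) = 1 and ord(1) = 3, so |⟨(0,1)⟩| = lcm(1, 3) = 3.

3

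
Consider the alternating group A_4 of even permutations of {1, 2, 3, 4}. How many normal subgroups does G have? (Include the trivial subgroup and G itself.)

3

G has 10 subgroups. Checking conjugation-invariance by order — order 1: 1/1 normal; order 2: 0/3 normal; order 3: 0/4 normal; order 4: 1/1 normal; order 12: 1/1 normal.
Total normal subgroups: 3.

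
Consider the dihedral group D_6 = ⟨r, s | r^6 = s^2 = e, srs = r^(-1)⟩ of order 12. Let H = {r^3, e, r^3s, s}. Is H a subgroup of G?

Yes

|H| = 4 divides |G| = 12, consistent with Lagrange.
H contains the identity, every element's inverse is in H, and H is closed under ·: it is a subgroup.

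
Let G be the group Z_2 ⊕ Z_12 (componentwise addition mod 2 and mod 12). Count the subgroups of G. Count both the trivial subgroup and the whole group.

|G| = 24, so by Lagrange every subgroup order divides 24. Divisors: 1, 2, 3, 4, 6, 8, 12, 24.
Subgroups by order — order 1: 1; order 2: 3; order 3: 1; order 4: 3; order 6: 3; order 8: 1; order 12: 3; order 24: 1.
Total: 1 + 3 + 1 + 3 + 3 + 1 + 3 + 1 = 16.

16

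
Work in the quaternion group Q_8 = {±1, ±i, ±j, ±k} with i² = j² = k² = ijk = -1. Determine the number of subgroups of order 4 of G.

3

|G| = 8 and 4 | 8, so subgroups of order 4 are possible by Lagrange.
The subgroups of order 4 are: {1, -1, i, -i}; {1, -1, j, -j}; {1, -1, k, -k}.
So G has 3 subgroups of order 4.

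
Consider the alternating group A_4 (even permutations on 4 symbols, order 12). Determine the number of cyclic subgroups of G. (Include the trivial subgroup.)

Group the elements of G by the cyclic subgroup they generate; each cyclic subgroup of order d accounts for φ(d) elements.
Cyclic subgroups by order — order 1: 1; order 2: 3; order 3: 4.
Total: 8.

8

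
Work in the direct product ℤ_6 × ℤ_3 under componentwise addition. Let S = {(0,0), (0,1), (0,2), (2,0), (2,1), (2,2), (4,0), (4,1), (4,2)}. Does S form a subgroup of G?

|S| = 9 divides |G| = 18, consistent with Lagrange.
S contains the identity, every element's inverse is in S, and S is closed under +: it is a subgroup.

Yes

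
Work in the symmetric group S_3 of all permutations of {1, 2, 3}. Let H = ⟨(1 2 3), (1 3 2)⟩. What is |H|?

|⟨(1 2 3)⟩| = 3 and |⟨(1 3 2)⟩| = 3, so |H| is a multiple of lcm(3, 3) = 3 and divides |G| = 6.
Closing under the operation: H = {e, (1 2 3), (1 3 2)}, so |H| = 3.

3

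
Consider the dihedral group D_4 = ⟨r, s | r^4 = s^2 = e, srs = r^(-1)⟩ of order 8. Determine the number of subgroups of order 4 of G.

3

|G| = 8 and 4 | 8, so subgroups of order 4 are possible by Lagrange.
The subgroups of order 4 are: {e, r, r^2, r^3}; {e, r^2, s, r^2s}; {e, r^2, rs, r^3s}.
So G has 3 subgroups of order 4.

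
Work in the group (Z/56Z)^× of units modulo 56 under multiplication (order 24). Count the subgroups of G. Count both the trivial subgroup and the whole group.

|G| = 24, so by Lagrange every subgroup order divides 24. Divisors: 1, 2, 3, 4, 6, 8, 12, 24.
Subgroups by order — order 1: 1; order 2: 7; order 3: 1; order 4: 7; order 6: 7; order 8: 1; order 12: 7; order 24: 1.
Total: 1 + 7 + 1 + 7 + 7 + 1 + 7 + 1 = 32.

32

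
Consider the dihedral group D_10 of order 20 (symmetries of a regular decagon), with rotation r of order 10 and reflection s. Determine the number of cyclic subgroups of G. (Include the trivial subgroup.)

14

A cyclic subgroup of order d is generated by each of its φ(d) elements of order d, so the cyclic subgroups of order d number (#elements of order d)/φ(d).
Cyclic subgroups by order — order 1: 1; order 2: 11; order 5: 1; order 10: 1.
Total: 14.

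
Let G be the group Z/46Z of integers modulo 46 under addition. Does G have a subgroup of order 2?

Yes

2 | 46. A subgroup of order 2 is {0, 23}.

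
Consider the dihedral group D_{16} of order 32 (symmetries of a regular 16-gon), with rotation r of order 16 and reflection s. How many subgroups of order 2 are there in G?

|G| = 32 and 2 | 32, so subgroups of order 2 are possible by Lagrange.
The subgroups of order 2 are: {e, r^10s}; {e, r^11s}; {e, r^12s}; {e, r^13s}; … (17 in all).
So G has 17 subgroups of order 2.

17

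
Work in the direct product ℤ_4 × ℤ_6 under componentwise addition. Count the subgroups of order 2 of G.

|G| = 24 and 2 | 24, so subgroups of order 2 are possible by Lagrange.
The subgroups of order 2 are: {(0,0), (0,3)}; {(0,0), (2,0)}; {(0,0), (2,3)}.
So G has 3 subgroups of order 2.

3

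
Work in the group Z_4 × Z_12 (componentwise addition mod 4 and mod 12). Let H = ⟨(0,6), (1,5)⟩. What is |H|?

|⟨(0,6)⟩| = 2 and |⟨(1,5)⟩| = 12, so |H| is a multiple of lcm(2, 12) = 12 and divides |G| = 48.
Closing under the operation: H = {(0,0), (0,2), (0,4), (0,6), (0,8), (0,10), (1,1), (1,3), (1,5), (1,7), (1,9), (1,11), (2,0), (2,2), (2,4), (2,6), (2,8), (2,10), (3,1), (3,3), (3,5), (3,7), (3,9), (3,11)}, so |H| = 24.

24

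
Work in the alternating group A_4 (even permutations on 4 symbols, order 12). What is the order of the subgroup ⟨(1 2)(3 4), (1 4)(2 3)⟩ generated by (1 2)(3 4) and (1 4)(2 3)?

4

|⟨(1 2)(3 4)⟩| = 2 and |⟨(1 4)(2 3)⟩| = 2, so |H| is a multiple of lcm(2, 2) = 2 and divides |G| = 12.
Closing under the operation: H = {e, (1 2)(3 4), (1 3)(2 4), (1 4)(2 3)}, so |H| = 4.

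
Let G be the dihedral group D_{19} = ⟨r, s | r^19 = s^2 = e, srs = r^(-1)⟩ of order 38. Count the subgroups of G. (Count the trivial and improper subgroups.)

|G| = 38, so by Lagrange every subgroup order divides 38. Divisors: 1, 2, 19, 38.
Subgroups by order — order 1: 1; order 2: 19; order 19: 1; order 38: 1.
Total: 1 + 19 + 1 + 1 = 22.

22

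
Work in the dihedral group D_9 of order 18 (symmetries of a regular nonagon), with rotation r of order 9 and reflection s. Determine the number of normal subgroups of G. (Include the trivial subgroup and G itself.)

4

G has 16 subgroups. Checking conjugation-invariance by order — order 1: 1/1 normal; order 2: 0/9 normal; order 3: 1/1 normal; order 6: 0/3 normal; order 9: 1/1 normal; order 18: 1/1 normal.
Total normal subgroups: 4.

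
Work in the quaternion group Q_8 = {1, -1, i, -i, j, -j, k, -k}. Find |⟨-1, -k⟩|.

4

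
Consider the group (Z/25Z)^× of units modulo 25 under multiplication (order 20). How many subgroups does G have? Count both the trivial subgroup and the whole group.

6

|G| = 20, so by Lagrange every subgroup order divides 20. Divisors: 1, 2, 4, 5, 10, 20.
Subgroups by order — order 1: 1; order 2: 1; order 4: 1; order 5: 1; order 10: 1; order 20: 1.
Total: 1 + 1 + 1 + 1 + 1 + 1 = 6.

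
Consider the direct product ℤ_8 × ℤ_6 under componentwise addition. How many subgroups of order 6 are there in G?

3

|G| = 48 and 6 | 48, so subgroups of order 6 are possible by Lagrange.
The subgroups of order 6 are: {(0,0), (0,1), (0,2), (0,3), (0,4), (0,5)}; {(0,0), (0,2), (0,4), (4,0), (4,2), (4,4)}; {(0,0), (0,2), (0,4), (4,1), (4,3), (4,5)}.
So G has 3 subgroups of order 6.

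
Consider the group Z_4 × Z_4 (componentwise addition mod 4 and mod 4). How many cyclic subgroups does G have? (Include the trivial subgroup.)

10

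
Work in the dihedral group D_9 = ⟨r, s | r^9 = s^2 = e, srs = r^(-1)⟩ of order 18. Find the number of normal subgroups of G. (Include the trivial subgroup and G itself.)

4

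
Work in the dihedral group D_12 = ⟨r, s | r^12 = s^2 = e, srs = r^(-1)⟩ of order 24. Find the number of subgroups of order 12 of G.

|G| = 24 and 12 | 24, so subgroups of order 12 are possible by Lagrange.
The subgroups of order 12 are: {e, r, r^2, r^3, r^4, r^5, r^6, r^7, r^8, r^9, r^10, r^11}; {e, r^2, r^4, r^6, r^8, r^10, s, r^2s, r^4s, r^6s, r^8s, r^10s}; {e, r^2, r^4, r^6, r^8, r^10, rs, r^3s, r^5s, r^7s, r^9s, r^11s}.
So G has 3 subgroups of order 12.

3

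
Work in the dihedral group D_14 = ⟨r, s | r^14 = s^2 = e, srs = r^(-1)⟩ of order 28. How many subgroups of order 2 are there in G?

15

|G| = 28 and 2 | 28, so subgroups of order 2 are possible by Lagrange.
The subgroups of order 2 are: {e, r^10s}; {e, r^11s}; {e, r^12s}; {e, r^13s}; … (15 in all).
So G has 15 subgroups of order 2.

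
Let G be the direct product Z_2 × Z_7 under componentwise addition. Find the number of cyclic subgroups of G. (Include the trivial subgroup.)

4

Each element a generates a cyclic subgroup ⟨a⟩; distinct elements may generate the same one (a cyclic group of order d has φ(d) generators).
Cyclic subgroups by order — order 1: 1; order 2: 1; order 7: 1; order 14: 1.
Total: 4.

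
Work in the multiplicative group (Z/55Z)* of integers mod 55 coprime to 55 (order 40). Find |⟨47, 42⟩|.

|⟨47⟩| = 20 and |⟨42⟩| = 20, so |H| is a multiple of lcm(20, 20) = 20 and divides |G| = 40.
Closing under the operation: H = {1, 3, 4, 9, 12, 14, 16, 23, 26, 27, 31, 34, 36, 37, 38, 42, 47, 48, 49, 53}, so |H| = 20.

20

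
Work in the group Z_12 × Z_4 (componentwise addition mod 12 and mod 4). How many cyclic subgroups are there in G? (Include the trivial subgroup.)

20

Each element a generates a cyclic subgroup ⟨a⟩; distinct elements may generate the same one (a cyclic group of order d has φ(d) generators).
Cyclic subgroups by order — order 1: 1; order 2: 3; order 3: 1; order 4: 6; order 6: 3; order 12: 6.
Total: 20.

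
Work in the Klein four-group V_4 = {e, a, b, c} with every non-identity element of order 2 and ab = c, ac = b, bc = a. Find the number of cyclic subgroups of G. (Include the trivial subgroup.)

Each element a generates a cyclic subgroup ⟨a⟩; distinct elements may generate the same one (a cyclic group of order d has φ(d) generators).
Cyclic subgroups by order — order 1: 1; order 2: 3.
Total: 4.

4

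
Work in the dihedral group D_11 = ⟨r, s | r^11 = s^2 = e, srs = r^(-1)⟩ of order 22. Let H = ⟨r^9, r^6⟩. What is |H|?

|⟨r^9⟩| = 11 and |⟨r^6⟩| = 11, so |H| is a multiple of lcm(11, 11) = 11 and divides |G| = 22.
Closing under the operation: H = {e, r, r^2, r^3, r^4, r^5, r^6, r^7, r^8, r^9, r^10}, so |H| = 11.

11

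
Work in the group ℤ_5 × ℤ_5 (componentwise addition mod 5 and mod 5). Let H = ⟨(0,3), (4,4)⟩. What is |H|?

|⟨(0,3)⟩| = 5 and |⟨(4,4)⟩| = 5, so |H| is a multiple of lcm(5, 5) = 5 and divides |G| = 25.
Closing {(0,3), (4,4)} under the group operation gives all of G, so |H| = 25.

25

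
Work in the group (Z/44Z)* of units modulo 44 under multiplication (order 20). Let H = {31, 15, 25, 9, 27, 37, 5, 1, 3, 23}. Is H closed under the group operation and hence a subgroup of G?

|H| = 10 divides |G| = 20, consistent with Lagrange.
H contains the identity, every element's inverse is in H, and H is closed under ·: it is a subgroup.
In fact H = ⟨3⟩.

Yes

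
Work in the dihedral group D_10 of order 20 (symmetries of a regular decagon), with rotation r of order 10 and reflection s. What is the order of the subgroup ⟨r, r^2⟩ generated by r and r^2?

|⟨r⟩| = 10 and |⟨r^2⟩| = 5, so |H| is a multiple of lcm(10, 5) = 10 and divides |G| = 20.
Closing under the operation: H = {e, r, r^2, r^3, r^4, r^5, r^6, r^7, r^8, r^9}, so |H| = 10.

10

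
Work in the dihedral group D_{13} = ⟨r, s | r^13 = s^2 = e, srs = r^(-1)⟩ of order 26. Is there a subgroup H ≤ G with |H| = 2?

2 | 26. A subgroup of order 2 is {e, r^10s}.

Yes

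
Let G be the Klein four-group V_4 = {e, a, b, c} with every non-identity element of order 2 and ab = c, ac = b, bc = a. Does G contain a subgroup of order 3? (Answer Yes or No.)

No

3 does not divide |G| = 4, so by Lagrange no subgroup of order 3 exists.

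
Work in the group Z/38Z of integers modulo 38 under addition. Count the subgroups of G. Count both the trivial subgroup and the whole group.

A cyclic group of order 38 has exactly one subgroup for each divisor of 38.
Divisors of 38: 1, 2, 19, 38.
So Z/38Z has 4 subgroups.

4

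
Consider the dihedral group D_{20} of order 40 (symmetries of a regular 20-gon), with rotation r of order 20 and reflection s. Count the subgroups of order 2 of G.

21

|G| = 40 and 2 | 40, so subgroups of order 2 are possible by Lagrange.
The subgroups of order 2 are: {e, r^10}; {e, r^10s}; {e, r^11s}; {e, r^12s}; … (21 in all).
So G has 21 subgroups of order 2.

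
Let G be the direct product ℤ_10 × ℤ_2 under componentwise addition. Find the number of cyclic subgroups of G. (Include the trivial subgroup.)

Group the elements of G by the cyclic subgroup they generate; each cyclic subgroup of order d accounts for φ(d) elements.
Cyclic subgroups by order — order 1: 1; order 2: 3; order 5: 1; order 10: 3.
Total: 8.

8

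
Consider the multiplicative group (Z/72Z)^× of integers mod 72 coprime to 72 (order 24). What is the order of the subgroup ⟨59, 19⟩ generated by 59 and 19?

12

|⟨59⟩| = 6 and |⟨19⟩| = 2, so |H| is a multiple of lcm(6, 2) = 6 and divides |G| = 24.
Closing under the operation: H = {1, 11, 17, 19, 25, 35, 41, 43, 49, 59, 65, 67}, so |H| = 12.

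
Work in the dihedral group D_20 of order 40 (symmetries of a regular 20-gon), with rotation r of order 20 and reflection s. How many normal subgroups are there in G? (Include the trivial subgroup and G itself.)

G has 48 subgroups. Checking conjugation-invariance by order — order 1: 1/1 normal; order 2: 1/21 normal; order 4: 1/11 normal; order 5: 1/1 normal; order 8: 0/5 normal; order 10: 1/5 normal; order 20: 3/3 normal; order 40: 1/1 normal.
Total normal subgroups: 9.

9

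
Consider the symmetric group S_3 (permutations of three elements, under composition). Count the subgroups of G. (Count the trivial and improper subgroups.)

6

|G| = 6, so by Lagrange every subgroup order divides 6. Divisors: 1, 2, 3, 6.
Subgroups by order — order 1: 1; order 2: 3; order 3: 1; order 6: 1.
Total: 1 + 3 + 1 + 1 = 6.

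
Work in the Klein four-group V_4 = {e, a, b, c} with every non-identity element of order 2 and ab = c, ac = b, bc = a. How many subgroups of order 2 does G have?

|G| = 4 and 2 | 4, so subgroups of order 2 are possible by Lagrange.
The subgroups of order 2 are: {e, a}; {e, b}; {e, c}.
So G has 3 subgroups of order 2.

3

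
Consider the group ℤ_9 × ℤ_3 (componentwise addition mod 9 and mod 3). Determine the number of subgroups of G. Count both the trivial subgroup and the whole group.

|G| = 27, so by Lagrange every subgroup order divides 27. Divisors: 1, 3, 9, 27.
Subgroups by order — order 1: 1; order 3: 4; order 9: 4; order 27: 1.
Total: 1 + 4 + 4 + 1 = 10.

10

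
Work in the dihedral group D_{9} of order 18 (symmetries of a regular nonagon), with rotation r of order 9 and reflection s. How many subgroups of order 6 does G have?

3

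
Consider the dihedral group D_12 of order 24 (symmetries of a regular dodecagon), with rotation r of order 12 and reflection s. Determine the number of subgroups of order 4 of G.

7

|G| = 24 and 4 | 24, so subgroups of order 4 are possible by Lagrange.
The subgroups of order 4 are: {e, r^6, r^4s, r^10s}; {e, r^6, r^5s, r^11s}; {e, r^6, r^2s, r^8s}; {e, r^3, r^6, r^9}; … (7 in all).
So G has 7 subgroups of order 4.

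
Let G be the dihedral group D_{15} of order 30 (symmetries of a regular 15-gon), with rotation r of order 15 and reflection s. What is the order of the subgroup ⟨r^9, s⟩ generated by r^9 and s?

10

|⟨r^9⟩| = 5 and |⟨s⟩| = 2, so |H| is a multiple of lcm(5, 2) = 10 and divides |G| = 30.
Closing under the operation: H = {e, r^3, r^6, r^9, r^12, s, r^3s, r^6s, r^9s, r^12s}, so |H| = 10.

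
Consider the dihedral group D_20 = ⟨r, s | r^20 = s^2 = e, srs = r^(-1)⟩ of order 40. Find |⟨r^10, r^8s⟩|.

|⟨r^10⟩| = 2 and |⟨r^8s⟩| = 2, so |H| is a multiple of lcm(2, 2) = 2 and divides |G| = 40.
Closing under the operation: H = {e, r^10, r^8s, r^18s}, so |H| = 4.

4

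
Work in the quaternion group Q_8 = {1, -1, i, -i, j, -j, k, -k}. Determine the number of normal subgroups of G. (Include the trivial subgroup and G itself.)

G has 6 subgroups. Checking conjugation-invariance by order — order 1: 1/1 normal; order 2: 1/1 normal; order 4: 3/3 normal; order 8: 1/1 normal.
Total normal subgroups: 6.

6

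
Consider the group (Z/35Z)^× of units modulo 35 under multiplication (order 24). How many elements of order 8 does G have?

0

No element of G has order 8 (even though 8 | 24).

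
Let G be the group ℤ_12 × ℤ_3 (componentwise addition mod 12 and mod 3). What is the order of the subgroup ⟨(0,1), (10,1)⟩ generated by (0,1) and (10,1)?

|⟨(0,1)⟩| = 3 and |⟨(10,1)⟩| = 6, so |H| is a multiple of lcm(3, 6) = 6 and divides |G| = 36.
Closing under the operation: H = {(0,0), (0,1), (0,2), (2,0), (2,1), (2,2), (4,0), (4,1), (4,2), (6,0), (6,1), (6,2), (8,0), (8,1), (8,2), (10,0), (10,1), (10,2)}, so |H| = 18.

18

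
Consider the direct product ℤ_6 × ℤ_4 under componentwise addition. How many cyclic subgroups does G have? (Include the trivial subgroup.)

A cyclic subgroup of order d is generated by each of its φ(d) elements of order d, so the cyclic subgroups of order d number (#elements of order d)/φ(d).
Cyclic subgroups by order — order 1: 1; order 2: 3; order 3: 1; order 4: 2; order 6: 3; order 12: 2.
Total: 12.

12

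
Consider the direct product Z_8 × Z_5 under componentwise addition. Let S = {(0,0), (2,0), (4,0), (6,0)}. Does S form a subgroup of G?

|S| = 4 divides |G| = 40, consistent with Lagrange.
S contains the identity, every element's inverse is in S, and S is closed under +: it is a subgroup.
In fact S = ⟨(6,0)⟩.

Yes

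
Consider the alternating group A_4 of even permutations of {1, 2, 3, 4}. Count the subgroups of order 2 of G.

|G| = 12 and 2 | 12, so subgroups of order 2 are possible by Lagrange.
The subgroups of order 2 are: {e, (1 2)(3 4)}; {e, (1 3)(2 4)}; {e, (1 4)(2 3)}.
So G has 3 subgroups of order 2.

3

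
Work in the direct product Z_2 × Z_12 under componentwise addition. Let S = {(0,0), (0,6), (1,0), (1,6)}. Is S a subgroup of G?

|S| = 4 divides |G| = 24, consistent with Lagrange.
S contains the identity, every element's inverse is in S, and S is closed under +: it is a subgroup.

Yes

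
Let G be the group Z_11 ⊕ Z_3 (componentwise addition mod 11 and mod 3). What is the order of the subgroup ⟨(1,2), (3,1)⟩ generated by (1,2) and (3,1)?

33

|⟨(1,2)⟩| = 33 and |⟨(3,1)⟩| = 33, so |H| is a multiple of lcm(33, 33) = 33 and divides |G| = 33.
Closing {(1,2), (3,1)} under the group operation gives all of G, so |H| = 33.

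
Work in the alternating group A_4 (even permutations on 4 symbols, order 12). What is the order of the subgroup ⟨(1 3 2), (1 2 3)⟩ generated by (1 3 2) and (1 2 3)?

|⟨(1 3 2)⟩| = 3 and |⟨(1 2 3)⟩| = 3, so |H| is a multiple of lcm(3, 3) = 3 and divides |G| = 12.
Closing under the operation: H = {e, (1 2 3), (1 3 2)}, so |H| = 3.

3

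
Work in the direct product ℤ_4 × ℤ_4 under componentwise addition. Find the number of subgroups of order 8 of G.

|G| = 16 and 8 | 16, so subgroups of order 8 are possible by Lagrange.
The subgroups of order 8 are: {(0,0), (0,1), (0,2), (0,3), (2,0), (2,1), (2,2), (2,3)}; {(0,0), (0,2), (1,0), (1,2), (2,0), (2,2), (3,0), (3,2)}; {(0,0), (0,2), (1,1), (1,3), (2,0), (2,2), (3,1), (3,3)}.
So G has 3 subgroups of order 8.

3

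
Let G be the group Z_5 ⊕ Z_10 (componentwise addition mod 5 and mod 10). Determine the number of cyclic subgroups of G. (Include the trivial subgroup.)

Each element a generates a cyclic subgroup ⟨a⟩; distinct elements may generate the same one (a cyclic group of order d has φ(d) generators).
Cyclic subgroups by order — order 1: 1; order 2: 1; order 5: 6; order 10: 6.
Total: 14.

14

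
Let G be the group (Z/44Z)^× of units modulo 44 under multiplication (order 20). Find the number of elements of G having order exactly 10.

Enumerating element orders in G gives 12 elements of order 10.

12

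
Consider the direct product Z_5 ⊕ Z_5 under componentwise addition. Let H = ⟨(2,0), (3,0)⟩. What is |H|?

5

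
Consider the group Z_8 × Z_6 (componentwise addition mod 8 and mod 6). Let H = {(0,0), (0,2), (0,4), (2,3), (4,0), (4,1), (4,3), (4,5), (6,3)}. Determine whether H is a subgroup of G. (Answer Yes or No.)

No

|H| = 9 does not divide |G| = 48, so by Lagrange H is not a subgroup.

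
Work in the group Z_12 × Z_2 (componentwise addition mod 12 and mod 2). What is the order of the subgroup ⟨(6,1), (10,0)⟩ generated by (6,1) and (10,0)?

|⟨(6,1)⟩| = 2 and |⟨(10,0)⟩| = 6, so |H| is a multiple of lcm(2, 6) = 6 and divides |G| = 24.
Closing under the operation: H = {(0,0), (0,1), (2,0), (2,1), (4,0), (4,1), (6,0), (6,1), (8,0), (8,1), (10,0), (10,1)}, so |H| = 12.

12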